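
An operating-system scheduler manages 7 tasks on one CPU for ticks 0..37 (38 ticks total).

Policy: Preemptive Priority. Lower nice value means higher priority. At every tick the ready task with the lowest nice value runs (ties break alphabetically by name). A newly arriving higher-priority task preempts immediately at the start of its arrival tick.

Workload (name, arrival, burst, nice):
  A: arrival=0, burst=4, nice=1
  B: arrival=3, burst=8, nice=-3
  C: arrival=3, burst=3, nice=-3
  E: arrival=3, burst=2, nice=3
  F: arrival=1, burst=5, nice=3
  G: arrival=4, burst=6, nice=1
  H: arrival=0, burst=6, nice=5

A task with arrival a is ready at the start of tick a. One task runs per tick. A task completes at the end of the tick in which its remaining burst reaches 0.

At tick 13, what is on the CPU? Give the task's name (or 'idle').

t=0: ready={A,H} → run A
t=1: ready={A,F,H} → run A
t=2: ready={A,F,H} → run A
t=3: ready={A,B,C,E,F,H} → run B
t=4: ready={A,B,C,E,F,G,H} → run B
t=5: ready={A,B,C,E,F,G,H} → run B
t=6: ready={A,B,C,E,F,G,H} → run B
t=7: ready={A,B,C,E,F,G,H} → run B
t=8: ready={A,B,C,E,F,G,H} → run B
t=9: ready={A,B,C,E,F,G,H} → run B
t=10: ready={A,B,C,E,F,G,H} → run B
t=11: ready={A,C,E,F,G,H} → run C
t=12: ready={A,C,E,F,G,H} → run C
t=13: ready={A,C,E,F,G,H} → run C
t=14: ready={A,E,F,G,H} → run A
t=15: ready={E,F,G,H} → run G
t=16: ready={E,F,G,H} → run G
t=17: ready={E,F,G,H} → run G
t=18: ready={E,F,G,H} → run G
t=19: ready={E,F,G,H} → run G
t=20: ready={E,F,G,H} → run G
t=21: ready={E,F,H} → run E
t=22: ready={E,F,H} → run E
t=23: ready={F,H} → run F
t=24: ready={F,H} → run F
t=25: ready={F,H} → run F
t=26: ready={F,H} → run F
t=27: ready={F,H} → run F
t=28: ready={H} → run H
t=29: ready={H} → run H
t=30: ready={H} → run H
t=31: ready={H} → run H
t=32: ready={H} → run H
t=33: ready={H} → run H
t=34: (idle)
t=35: (idle)
t=36: (idle)
t=37: (idle)

running at tick 13 = C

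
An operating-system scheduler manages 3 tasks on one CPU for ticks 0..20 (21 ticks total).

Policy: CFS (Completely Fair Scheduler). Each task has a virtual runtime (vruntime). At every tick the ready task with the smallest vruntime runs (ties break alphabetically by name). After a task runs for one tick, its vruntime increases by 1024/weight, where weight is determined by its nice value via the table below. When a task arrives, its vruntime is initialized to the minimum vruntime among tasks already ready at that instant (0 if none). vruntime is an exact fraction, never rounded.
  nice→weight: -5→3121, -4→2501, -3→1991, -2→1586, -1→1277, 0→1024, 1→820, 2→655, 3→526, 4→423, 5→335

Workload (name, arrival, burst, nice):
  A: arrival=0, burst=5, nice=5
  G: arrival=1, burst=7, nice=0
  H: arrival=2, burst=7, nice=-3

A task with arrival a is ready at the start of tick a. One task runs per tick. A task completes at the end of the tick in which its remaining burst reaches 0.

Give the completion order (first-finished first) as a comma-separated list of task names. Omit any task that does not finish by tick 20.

t=0: vr[A=0] → run A
t=1: vr[A=1024/335 G=1024/335] → run A
t=2: vr[A=2048/335 G=1024/335 H=1024/335] → run G
t=3: vr[A=2048/335 G=1359/335 H=1024/335] → run H
t=4: vr[A=2048/335 G=1359/335 H=2381824/666985] → run H
t=5: vr[A=2048/335 G=1359/335 H=2724864/666985] → run G
t=6: vr[A=2048/335 G=1694/335 H=2724864/666985] → run H
t=7: vr[A=2048/335 G=1694/335 H=3067904/666985] → run H
t=8: vr[A=2048/335 G=1694/335 H=3410944/666985] → run G
t=9: vr[A=2048/335 G=2029/335 H=3410944/666985] → run H
t=10: vr[A=2048/335 G=2029/335 H=3753984/666985] → run H
t=11: vr[A=2048/335 G=2029/335 H=4097024/666985] → run G
t=12: vr[A=2048/335 G=2364/335 H=4097024/666985] → run A
t=13: vr[A=3072/335 G=2364/335 H=4097024/666985] → run H
t=14: vr[A=3072/335 G=2364/335] → run G
t=15: vr[A=3072/335 G=2699/335] → run G
t=16: vr[A=3072/335 G=3034/335] → run G
t=17: vr[A=3072/335] → run A
t=18: vr[A=4096/335] → run A
t=19: (idle)
t=20: (idle)

completion order = H, G, A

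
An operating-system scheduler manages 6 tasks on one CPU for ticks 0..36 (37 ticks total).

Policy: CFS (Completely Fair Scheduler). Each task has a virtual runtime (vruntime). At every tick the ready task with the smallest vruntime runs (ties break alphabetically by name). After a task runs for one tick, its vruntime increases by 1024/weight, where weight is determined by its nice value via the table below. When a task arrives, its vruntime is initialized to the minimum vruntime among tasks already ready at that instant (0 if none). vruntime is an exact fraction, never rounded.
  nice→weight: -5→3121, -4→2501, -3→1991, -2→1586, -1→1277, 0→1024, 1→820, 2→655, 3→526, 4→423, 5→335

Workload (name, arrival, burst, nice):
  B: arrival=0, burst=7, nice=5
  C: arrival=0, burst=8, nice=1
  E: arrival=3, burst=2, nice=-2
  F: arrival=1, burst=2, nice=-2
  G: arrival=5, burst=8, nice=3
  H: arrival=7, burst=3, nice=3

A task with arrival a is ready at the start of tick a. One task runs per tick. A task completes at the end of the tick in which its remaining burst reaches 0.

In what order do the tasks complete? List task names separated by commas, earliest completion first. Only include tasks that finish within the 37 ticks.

t=0: vr[B=0 C=0] → run B
t=1: vr[B=1024/335 C=0 F=0] → run C
t=2: vr[B=1024/335 C=256/205 F=0] → run F
t=3: vr[B=1024/335 C=256/205 E=512/793 F=512/793] → run E
t=4: vr[B=1024/335 C=256/205 E=1024/793 F=512/793] → run F
t=5: vr[B=1024/335 C=256/205 E=1024/793 G=256/205] → run C
t=6: vr[B=1024/335 C=512/205 E=1024/793 G=256/205] → run G
t=7: vr[B=1024/335 C=512/205 E=1024/793 G=172288/53915 H=1024/793] → run E
t=8: vr[B=1024/335 C=512/205 G=172288/53915 H=1024/793] → run H
t=9: vr[B=1024/335 C=512/205 G=172288/53915 H=675328/208559] → run C
t=10: vr[B=1024/335 C=768/205 G=172288/53915 H=675328/208559] → run B
t=11: vr[B=2048/335 C=768/205 G=172288/53915 H=675328/208559] → run G
t=12: vr[B=2048/335 C=768/205 G=277248/53915 H=675328/208559] → run H
t=13: vr[B=2048/335 C=768/205 G=277248/53915 H=1081344/208559] → run C
t=14: vr[B=2048/335 C=1024/205 G=277248/53915 H=1081344/208559] → run C
t=15: vr[B=2048/335 C=256/41 G=277248/53915 H=1081344/208559] → run G
t=16: vr[B=2048/335 C=256/41 G=382208/53915 H=1081344/208559] → run H
t=17: vr[B=2048/335 C=256/41 G=382208/53915] → run B
t=18: vr[B=3072/335 C=256/41 G=382208/53915] → run C
t=19: vr[B=3072/335 C=1536/205 G=382208/53915] → run G
t=20: vr[B=3072/335 C=1536/205 G=487168/53915] → run C
t=21: vr[B=3072/335 C=1792/205 G=487168/53915] → run C
t=22: vr[B=3072/335 G=487168/53915] → run G
t=23: vr[B=3072/335 G=592128/53915] → run B
t=24: vr[B=4096/335 G=592128/53915] → run G
t=25: vr[B=4096/335 G=697088/53915] → run B
t=26: vr[B=1024/67 G=697088/53915] → run G
t=27: vr[B=1024/67 G=802048/53915] → run G
t=28: vr[B=1024/67] → run B
t=29: vr[B=6144/335] → run B
t=30: (idle)
t=31: (idle)
t=32: (idle)
t=33: (idle)
t=34: (idle)
t=35: (idle)
t=36: (idle)

completion order = F, E, H, C, G, B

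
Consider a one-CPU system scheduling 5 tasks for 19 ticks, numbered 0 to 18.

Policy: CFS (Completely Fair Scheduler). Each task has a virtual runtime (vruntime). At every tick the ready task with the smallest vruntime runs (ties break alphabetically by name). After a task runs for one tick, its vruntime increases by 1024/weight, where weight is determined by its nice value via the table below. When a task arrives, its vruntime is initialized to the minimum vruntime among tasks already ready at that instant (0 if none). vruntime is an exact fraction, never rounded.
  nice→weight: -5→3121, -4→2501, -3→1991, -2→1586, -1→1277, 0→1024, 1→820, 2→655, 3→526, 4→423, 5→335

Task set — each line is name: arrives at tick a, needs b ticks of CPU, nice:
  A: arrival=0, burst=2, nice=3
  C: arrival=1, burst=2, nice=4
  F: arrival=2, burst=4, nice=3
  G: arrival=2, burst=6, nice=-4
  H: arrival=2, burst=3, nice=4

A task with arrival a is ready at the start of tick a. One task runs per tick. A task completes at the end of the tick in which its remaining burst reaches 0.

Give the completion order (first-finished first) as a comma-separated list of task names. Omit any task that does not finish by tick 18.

completion order = A, G, C, H, F

t=0: vr[A=0] → run A
t=1: vr[A=512/263 C=512/263] → run A
t=2: vr[C=512/263 F=512/263 G=512/263 H=512/263] → run C
t=3: vr[C=485888/111249 F=512/263 G=512/263 H=512/263] → run F
t=4: vr[C=485888/111249 F=1024/263 G=512/263 H=512/263] → run G
t=5: vr[C=485888/111249 F=1024/263 G=1549824/657763 H=512/263] → run H
t=6: vr[C=485888/111249 F=1024/263 G=1549824/657763 H=485888/111249] → run G
t=7: vr[C=485888/111249 F=1024/263 G=1819136/657763 H=485888/111249] → run G
t=8: vr[C=485888/111249 F=1024/263 G=2088448/657763 H=485888/111249] → run G
t=9: vr[C=485888/111249 F=1024/263 G=2357760/657763 H=485888/111249] → run G
t=10: vr[C=485888/111249 F=1024/263 G=2627072/657763 H=485888/111249] → run F
t=11: vr[C=485888/111249 F=1536/263 G=2627072/657763 H=485888/111249] → run G
t=12: vr[C=485888/111249 F=1536/263 H=485888/111249] → run C
t=13: vr[F=1536/263 H=485888/111249] → run H
t=14: vr[F=1536/263 H=755200/111249] → run F
t=15: vr[F=2048/263 H=755200/111249] → run H
t=16: vr[F=2048/263] → run F
t=17: (idle)
t=18: (idle)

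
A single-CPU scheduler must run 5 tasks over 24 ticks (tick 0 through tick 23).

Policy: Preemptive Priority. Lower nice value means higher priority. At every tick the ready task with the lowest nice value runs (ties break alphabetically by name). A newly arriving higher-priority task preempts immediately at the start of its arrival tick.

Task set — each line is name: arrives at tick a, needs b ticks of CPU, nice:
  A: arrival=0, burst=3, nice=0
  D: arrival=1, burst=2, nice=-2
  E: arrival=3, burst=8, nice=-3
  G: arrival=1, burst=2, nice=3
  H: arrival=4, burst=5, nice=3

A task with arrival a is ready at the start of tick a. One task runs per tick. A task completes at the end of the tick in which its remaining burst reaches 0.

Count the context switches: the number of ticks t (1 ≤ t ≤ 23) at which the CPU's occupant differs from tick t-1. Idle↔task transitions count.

t=0: ready={A} → run A
t=1: ready={A,D,G} → run D
t=2: ready={A,D,G} → run D
t=3: ready={A,E,G} → run E
t=4: ready={A,E,G,H} → run E
t=5: ready={A,E,G,H} → run E
t=6: ready={A,E,G,H} → run E
t=7: ready={A,E,G,H} → run E
t=8: ready={A,E,G,H} → run E
t=9: ready={A,E,G,H} → run E
t=10: ready={A,E,G,H} → run E
t=11: ready={A,G,H} → run A
t=12: ready={A,G,H} → run A
t=13: ready={G,H} → run G
t=14: ready={G,H} → run G
t=15: ready={H} → run H
t=16: ready={H} → run H
t=17: ready={H} → run H
t=18: ready={H} → run H
t=19: ready={H} → run H
t=20: (idle)
t=21: (idle)
t=22: (idle)
t=23: (idle)

context switches = 6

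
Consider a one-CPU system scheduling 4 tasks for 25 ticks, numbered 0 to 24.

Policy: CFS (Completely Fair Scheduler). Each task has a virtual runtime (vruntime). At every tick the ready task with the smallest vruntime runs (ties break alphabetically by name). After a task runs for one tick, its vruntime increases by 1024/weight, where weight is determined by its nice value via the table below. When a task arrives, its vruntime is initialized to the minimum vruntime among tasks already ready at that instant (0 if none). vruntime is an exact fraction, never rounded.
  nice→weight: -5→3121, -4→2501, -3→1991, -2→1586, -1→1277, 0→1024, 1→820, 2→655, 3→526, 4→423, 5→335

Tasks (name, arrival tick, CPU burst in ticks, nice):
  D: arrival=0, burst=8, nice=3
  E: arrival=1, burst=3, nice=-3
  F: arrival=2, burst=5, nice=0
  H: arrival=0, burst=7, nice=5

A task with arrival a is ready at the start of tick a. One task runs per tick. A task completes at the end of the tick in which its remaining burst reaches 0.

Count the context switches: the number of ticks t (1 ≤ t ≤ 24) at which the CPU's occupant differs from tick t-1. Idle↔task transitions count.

t=0: vr[D=0 H=0] → run D
t=1: vr[D=512/263 E=0 H=0] → run E
t=2: vr[D=512/263 E=1024/1991 F=0 H=0] → run F
t=3: vr[D=512/263 E=1024/1991 F=1 H=0] → run H
t=4: vr[D=512/263 E=1024/1991 F=1 H=1024/335] → run E
t=5: vr[D=512/263 E=2048/1991 F=1 H=1024/335] → run F
t=6: vr[D=512/263 E=2048/1991 F=2 H=1024/335] → run E
t=7: vr[D=512/263 F=2 H=1024/335] → run D
t=8: vr[D=1024/263 F=2 H=1024/335] → run F
t=9: vr[D=1024/263 F=3 H=1024/335] → run F
t=10: vr[D=1024/263 F=4 H=1024/335] → run H
t=11: vr[D=1024/263 F=4 H=2048/335] → run D
t=12: vr[D=1536/263 F=4 H=2048/335] → run F
t=13: vr[D=1536/263 H=2048/335] → run D
t=14: vr[D=2048/263 H=2048/335] → run H
t=15: vr[D=2048/263 H=3072/335] → run D
t=16: vr[D=2560/263 H=3072/335] → run H
t=17: vr[D=2560/263 H=4096/335] → run D
t=18: vr[D=3072/263 H=4096/335] → run D
t=19: vr[D=3584/263 H=4096/335] → run H
t=20: vr[D=3584/263 H=1024/67] → run D
t=21: vr[H=1024/67] → run H
t=22: vr[H=6144/335] → run H
t=23: (idle)
t=24: (idle)

context switches = 20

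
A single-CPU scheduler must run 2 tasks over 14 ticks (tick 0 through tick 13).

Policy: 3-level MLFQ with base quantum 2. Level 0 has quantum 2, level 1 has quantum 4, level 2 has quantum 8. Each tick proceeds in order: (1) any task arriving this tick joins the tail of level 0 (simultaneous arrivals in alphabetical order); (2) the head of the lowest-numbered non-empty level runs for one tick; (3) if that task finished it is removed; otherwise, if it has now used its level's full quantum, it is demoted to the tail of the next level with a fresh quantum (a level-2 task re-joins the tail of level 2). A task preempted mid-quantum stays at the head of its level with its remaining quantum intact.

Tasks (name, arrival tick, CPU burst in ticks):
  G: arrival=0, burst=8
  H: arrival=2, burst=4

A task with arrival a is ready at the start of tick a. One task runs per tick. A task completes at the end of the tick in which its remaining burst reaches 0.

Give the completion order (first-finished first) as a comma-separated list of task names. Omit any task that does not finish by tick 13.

t=0: L0/L1/L2 = G/-/- → run G
t=1: L0/L1/L2 = G/-/- → run G
t=2: L0/L1/L2 = H/G/- → run H
t=3: L0/L1/L2 = H/G/- → run H
t=4: L0/L1/L2 = -/GH/- → run G
t=5: L0/L1/L2 = -/GH/- → run G
t=6: L0/L1/L2 = -/GH/- → run G
t=7: L0/L1/L2 = -/GH/- → run G
t=8: L0/L1/L2 = -/H/G → run H
t=9: L0/L1/L2 = -/H/G → run H
t=10: L0/L1/L2 = -/-/G → run G
t=11: L0/L1/L2 = -/-/G → run G
t=12: (idle)
t=13: (idle)

completion order = H, G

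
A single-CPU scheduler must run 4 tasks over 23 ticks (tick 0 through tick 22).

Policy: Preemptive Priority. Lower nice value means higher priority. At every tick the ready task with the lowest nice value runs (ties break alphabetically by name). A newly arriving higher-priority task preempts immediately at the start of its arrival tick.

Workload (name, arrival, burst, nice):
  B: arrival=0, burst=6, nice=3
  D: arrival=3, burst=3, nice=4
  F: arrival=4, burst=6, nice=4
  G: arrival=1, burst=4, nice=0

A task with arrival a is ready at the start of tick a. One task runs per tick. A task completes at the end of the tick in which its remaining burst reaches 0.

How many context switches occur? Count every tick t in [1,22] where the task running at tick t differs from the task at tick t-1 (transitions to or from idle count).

context switches = 5

t=0: ready={B} → run B
t=1: ready={B,G} → run G
t=2: ready={B,G} → run G
t=3: ready={B,D,G} → run G
t=4: ready={B,D,F,G} → run G
t=5: ready={B,D,F} → run B
t=6: ready={B,D,F} → run B
t=7: ready={B,D,F} → run B
t=8: ready={B,D,F} → run B
t=9: ready={B,D,F} → run B
t=10: ready={D,F} → run D
t=11: ready={D,F} → run D
t=12: ready={D,F} → run D
t=13: ready={F} → run F
t=14: ready={F} → run F
t=15: ready={F} → run F
t=16: ready={F} → run F
t=17: ready={F} → run F
t=18: ready={F} → run F
t=19: (idle)
t=20: (idle)
t=21: (idle)
t=22: (idle)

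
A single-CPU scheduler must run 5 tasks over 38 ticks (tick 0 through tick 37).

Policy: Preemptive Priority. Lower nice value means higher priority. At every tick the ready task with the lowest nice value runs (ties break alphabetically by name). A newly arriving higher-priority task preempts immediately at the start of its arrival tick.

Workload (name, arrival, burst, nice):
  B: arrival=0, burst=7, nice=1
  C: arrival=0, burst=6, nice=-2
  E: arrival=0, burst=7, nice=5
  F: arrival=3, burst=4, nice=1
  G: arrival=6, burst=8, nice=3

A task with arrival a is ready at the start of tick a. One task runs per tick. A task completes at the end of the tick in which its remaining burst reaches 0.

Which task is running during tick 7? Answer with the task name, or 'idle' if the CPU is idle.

running at tick 7 = B

t=0: ready={B,C,E} → run C
t=1: ready={B,C,E} → run C
t=2: ready={B,C,E} → run C
t=3: ready={B,C,E,F} → run C
t=4: ready={B,C,E,F} → run C
t=5: ready={B,C,E,F} → run C
t=6: ready={B,E,F,G} → run B
t=7: ready={B,E,F,G} → run B
t=8: ready={B,E,F,G} → run B
t=9: ready={B,E,F,G} → run B
t=10: ready={B,E,F,G} → run B
t=11: ready={B,E,F,G} → run B
t=12: ready={B,E,F,G} → run B
t=13: ready={E,F,G} → run F
t=14: ready={E,F,G} → run F
t=15: ready={E,F,G} → run F
t=16: ready={E,F,G} → run F
t=17: ready={E,G} → run G
t=18: ready={E,G} → run G
t=19: ready={E,G} → run G
t=20: ready={E,G} → run G
t=21: ready={E,G} → run G
t=22: ready={E,G} → run G
t=23: ready={E,G} → run G
t=24: ready={E,G} → run G
t=25: ready={E} → run E
t=26: ready={E} → run E
t=27: ready={E} → run E
t=28: ready={E} → run E
t=29: ready={E} → run E
t=30: ready={E} → run E
t=31: ready={E} → run E
t=32: (idle)
t=33: (idle)
t=34: (idle)
t=35: (idle)
t=36: (idle)
t=37: (idle)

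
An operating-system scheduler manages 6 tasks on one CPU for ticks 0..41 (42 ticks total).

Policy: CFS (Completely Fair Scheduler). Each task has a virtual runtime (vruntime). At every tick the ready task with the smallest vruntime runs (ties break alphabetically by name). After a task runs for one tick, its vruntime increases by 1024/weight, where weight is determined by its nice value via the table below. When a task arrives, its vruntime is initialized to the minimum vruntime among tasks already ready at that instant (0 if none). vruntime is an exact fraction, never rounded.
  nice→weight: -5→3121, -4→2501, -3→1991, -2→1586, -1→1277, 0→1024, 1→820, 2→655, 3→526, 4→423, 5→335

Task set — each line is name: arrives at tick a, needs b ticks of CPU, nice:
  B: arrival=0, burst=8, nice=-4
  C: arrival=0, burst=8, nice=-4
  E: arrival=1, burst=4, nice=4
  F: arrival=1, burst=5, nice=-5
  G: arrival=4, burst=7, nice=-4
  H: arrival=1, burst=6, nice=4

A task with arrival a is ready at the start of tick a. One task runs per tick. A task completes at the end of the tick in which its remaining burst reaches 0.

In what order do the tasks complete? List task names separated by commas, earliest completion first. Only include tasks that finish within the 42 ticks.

t=0: vr[B=0 C=0] → run B
t=1: vr[B=1024/2501 C=0 E=0 F=0 H=0] → run C
t=2: vr[B=1024/2501 C=1024/2501 E=0 F=0 H=0] → run E
t=3: vr[B=1024/2501 C=1024/2501 E=1024/423 F=0 H=0] → run F
t=4: vr[B=1024/2501 C=1024/2501 E=1024/423 F=1024/3121 G=0 H=0] → run G
t=5: vr[B=1024/2501 C=1024/2501 E=1024/423 F=1024/3121 G=1024/2501 H=0] → run H
t=6: vr[B=1024/2501 C=1024/2501 E=1024/423 F=1024/3121 G=1024/2501 H=1024/423] → run F
t=7: vr[B=1024/2501 C=1024/2501 E=1024/423 F=2048/3121 G=1024/2501 H=1024/423] → run B
t=8: vr[B=2048/2501 C=1024/2501 E=1024/423 F=2048/3121 G=1024/2501 H=1024/423] → run C
t=9: vr[B=2048/2501 C=2048/2501 E=1024/423 F=2048/3121 G=1024/2501 H=1024/423] → run G
t=10: vr[B=2048/2501 C=2048/2501 E=1024/423 F=2048/3121 G=2048/2501 H=1024/423] → run F
t=11: vr[B=2048/2501 C=2048/2501 E=1024/423 F=3072/3121 G=2048/2501 H=1024/423] → run B
t=12: vr[B=3072/2501 C=2048/2501 E=1024/423 F=3072/3121 G=2048/2501 H=1024/423] → run C
t=13: vr[B=3072/2501 C=3072/2501 E=1024/423 F=3072/3121 G=2048/2501 H=1024/423] → run G
t=14: vr[B=3072/2501 C=3072/2501 E=1024/423 F=3072/3121 G=3072/2501 H=1024/423] → run F
t=15: vr[B=3072/2501 C=3072/2501 E=1024/423 F=4096/3121 G=3072/2501 H=1024/423] → run B
t=16: vr[B=4096/2501 C=3072/2501 E=1024/423 F=4096/3121 G=3072/2501 H=1024/423] → run C
t=17: vr[B=4096/2501 C=4096/2501 E=1024/423 F=4096/3121 G=3072/2501 H=1024/423] → run G
t=18: vr[B=4096/2501 C=4096/2501 E=1024/423 F=4096/3121 G=4096/2501 H=1024/423] → run F
t=19: vr[B=4096/2501 C=4096/2501 E=1024/423 G=4096/2501 H=1024/423] → run B
t=20: vr[B=5120/2501 C=4096/2501 E=1024/423 G=4096/2501 H=1024/423] → run C
t=21: vr[B=5120/2501 C=5120/2501 E=1024/423 G=4096/2501 H=1024/423] → run G
t=22: vr[B=5120/2501 C=5120/2501 E=1024/423 G=5120/2501 H=1024/423] → run B
t=23: vr[B=6144/2501 C=5120/2501 E=1024/423 G=5120/2501 H=1024/423] → run C
t=24: vr[B=6144/2501 C=6144/2501 E=1024/423 G=5120/2501 H=1024/423] → run G
t=25: vr[B=6144/2501 C=6144/2501 E=1024/423 G=6144/2501 H=1024/423] → run E
t=26: vr[B=6144/2501 C=6144/2501 E=2048/423 G=6144/2501 H=1024/423] → run H
t=27: vr[B=6144/2501 C=6144/2501 E=2048/423 G=6144/2501 H=2048/423] → run B
t=28: vr[B=7168/2501 C=6144/2501 E=2048/423 G=6144/2501 H=2048/423] → run C
t=29: vr[B=7168/2501 C=7168/2501 E=2048/423 G=6144/2501 H=2048/423] → run G
t=30: vr[B=7168/2501 C=7168/2501 E=2048/423 H=2048/423] → run B
t=31: vr[C=7168/2501 E=2048/423 H=2048/423] → run C
t=32: vr[E=2048/423 H=2048/423] → run E
t=33: vr[E=1024/141 H=2048/423] → run H
t=34: vr[E=1024/141 H=1024/141] → run E
t=35: vr[H=1024/141] → run H
t=36: vr[H=4096/423] → run H
t=37: vr[H=5120/423] → run H
t=38: (idle)
t=39: (idle)
t=40: (idle)
t=41: (idle)

completion order = F, G, B, C, E, H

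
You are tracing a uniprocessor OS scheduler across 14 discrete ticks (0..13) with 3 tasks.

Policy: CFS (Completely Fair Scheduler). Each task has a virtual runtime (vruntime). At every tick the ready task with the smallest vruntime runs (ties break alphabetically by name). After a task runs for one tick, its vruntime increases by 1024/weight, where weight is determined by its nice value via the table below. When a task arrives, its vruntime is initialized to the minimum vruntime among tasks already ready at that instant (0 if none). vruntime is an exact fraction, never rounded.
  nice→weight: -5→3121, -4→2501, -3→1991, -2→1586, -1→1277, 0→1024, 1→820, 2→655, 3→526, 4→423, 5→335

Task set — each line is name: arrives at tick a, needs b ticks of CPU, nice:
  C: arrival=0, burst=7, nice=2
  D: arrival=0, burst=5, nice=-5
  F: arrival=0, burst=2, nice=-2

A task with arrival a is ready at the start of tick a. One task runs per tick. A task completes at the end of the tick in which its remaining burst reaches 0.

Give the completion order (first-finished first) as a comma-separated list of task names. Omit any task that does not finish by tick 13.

t=0: vr[C=0 D=0 F=0] → run C
t=1: vr[C=1024/655 D=0 F=0] → run D
t=2: vr[C=1024/655 D=1024/3121 F=0] → run F
t=3: vr[C=1024/655 D=1024/3121 F=512/793] → run D
t=4: vr[C=1024/655 D=2048/3121 F=512/793] → run F
t=5: vr[C=1024/655 D=2048/3121] → run D
t=6: vr[C=1024/655 D=3072/3121] → run D
t=7: vr[C=1024/655 D=4096/3121] → run D
t=8: vr[C=1024/655] → run C
t=9: vr[C=2048/655] → run C
t=10: vr[C=3072/655] → run C
t=11: vr[C=4096/655] → run C
t=12: vr[C=1024/131] → run C
t=13: vr[C=6144/655] → run C

completion order = F, D, C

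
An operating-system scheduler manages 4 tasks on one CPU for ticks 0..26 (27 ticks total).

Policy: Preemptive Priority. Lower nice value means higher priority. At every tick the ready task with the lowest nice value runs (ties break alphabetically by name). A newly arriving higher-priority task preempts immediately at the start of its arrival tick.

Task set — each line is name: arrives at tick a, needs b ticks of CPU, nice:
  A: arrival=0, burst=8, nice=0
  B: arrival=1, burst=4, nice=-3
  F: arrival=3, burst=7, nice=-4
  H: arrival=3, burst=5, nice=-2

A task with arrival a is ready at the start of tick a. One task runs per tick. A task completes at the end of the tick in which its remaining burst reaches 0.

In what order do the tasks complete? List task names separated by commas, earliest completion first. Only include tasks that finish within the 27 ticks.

t=0: ready={A} → run A
t=1: ready={A,B} → run B
t=2: ready={A,B} → run B
t=3: ready={A,B,F,H} → run F
t=4: ready={A,B,F,H} → run F
t=5: ready={A,B,F,H} → run F
t=6: ready={A,B,F,H} → run F
t=7: ready={A,B,F,H} → run F
t=8: ready={A,B,F,H} → run F
t=9: ready={A,B,F,H} → run F
t=10: ready={A,B,H} → run B
t=11: ready={A,B,H} → run B
t=12: ready={A,H} → run H
t=13: ready={A,H} → run H
t=14: ready={A,H} → run H
t=15: ready={A,H} → run H
t=16: ready={A,H} → run H
t=17: ready={A} → run A
t=18: ready={A} → run A
t=19: ready={A} → run A
t=20: ready={A} → run A
t=21: ready={A} → run A
t=22: ready={A} → run A
t=23: ready={A} → run A
t=24: (idle)
t=25: (idle)
t=26: (idle)

completion order = F, B, H, A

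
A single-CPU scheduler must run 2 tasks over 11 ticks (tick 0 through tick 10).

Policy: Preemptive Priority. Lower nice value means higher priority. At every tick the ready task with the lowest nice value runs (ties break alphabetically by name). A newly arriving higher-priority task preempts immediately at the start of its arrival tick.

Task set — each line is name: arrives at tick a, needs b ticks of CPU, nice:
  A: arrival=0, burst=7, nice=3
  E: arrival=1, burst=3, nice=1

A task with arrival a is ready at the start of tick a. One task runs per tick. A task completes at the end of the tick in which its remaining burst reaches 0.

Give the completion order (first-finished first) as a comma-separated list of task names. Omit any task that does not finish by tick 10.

t=0: ready={A} → run A
t=1: ready={A,E} → run E
t=2: ready={A,E} → run E
t=3: ready={A,E} → run E
t=4: ready={A} → run A
t=5: ready={A} → run A
t=6: ready={A} → run A
t=7: ready={A} → run A
t=8: ready={A} → run A
t=9: ready={A} → run A
t=10: (idle)

completion order = E, A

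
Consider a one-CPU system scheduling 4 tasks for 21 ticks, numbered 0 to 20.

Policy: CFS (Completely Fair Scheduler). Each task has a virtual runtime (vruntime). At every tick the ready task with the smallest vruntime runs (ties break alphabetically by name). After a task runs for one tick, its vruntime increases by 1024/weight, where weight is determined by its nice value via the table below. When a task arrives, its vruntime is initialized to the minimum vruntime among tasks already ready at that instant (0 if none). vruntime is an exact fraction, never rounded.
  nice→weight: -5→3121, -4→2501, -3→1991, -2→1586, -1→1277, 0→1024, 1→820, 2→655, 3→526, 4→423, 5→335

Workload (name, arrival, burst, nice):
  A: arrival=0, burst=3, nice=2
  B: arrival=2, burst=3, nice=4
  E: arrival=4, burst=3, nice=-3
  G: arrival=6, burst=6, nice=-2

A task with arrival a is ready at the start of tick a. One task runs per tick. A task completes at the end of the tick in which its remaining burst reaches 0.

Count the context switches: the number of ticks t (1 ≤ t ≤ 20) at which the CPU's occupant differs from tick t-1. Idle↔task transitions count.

t=0: vr[A=0] → run A
t=1: vr[A=1024/655] → run A
t=2: vr[A=2048/655 B=2048/655] → run A
t=3: vr[B=2048/655] → run B
t=4: vr[B=1537024/277065 E=1537024/277065] → run B
t=5: vr[B=2207744/277065 E=1537024/277065] → run E
t=6: vr[B=2207744/277065 E=3343929344/551636415 G=3343929344/551636415] → run E
t=7: vr[B=2207744/277065 E=3627643904/551636415 G=3343929344/551636415] → run G
t=8: vr[B=2207744/277065 E=3627643904/551636415 G=2934173814272/437447677095] → run E
t=9: vr[B=2207744/277065 G=2934173814272/437447677095] → run G
t=10: vr[B=2207744/277065 G=3216611658752/437447677095] → run G
t=11: vr[B=2207744/277065 G=3499049503232/437447677095] → run B
t=12: vr[G=3499049503232/437447677095] → run G
t=13: vr[G=3781487347712/437447677095] → run G
t=14: vr[G=4063925192192/437447677095] → run G
t=15: (idle)
t=16: (idle)
t=17: (idle)
t=18: (idle)
t=19: (idle)
t=20: (idle)

context switches = 8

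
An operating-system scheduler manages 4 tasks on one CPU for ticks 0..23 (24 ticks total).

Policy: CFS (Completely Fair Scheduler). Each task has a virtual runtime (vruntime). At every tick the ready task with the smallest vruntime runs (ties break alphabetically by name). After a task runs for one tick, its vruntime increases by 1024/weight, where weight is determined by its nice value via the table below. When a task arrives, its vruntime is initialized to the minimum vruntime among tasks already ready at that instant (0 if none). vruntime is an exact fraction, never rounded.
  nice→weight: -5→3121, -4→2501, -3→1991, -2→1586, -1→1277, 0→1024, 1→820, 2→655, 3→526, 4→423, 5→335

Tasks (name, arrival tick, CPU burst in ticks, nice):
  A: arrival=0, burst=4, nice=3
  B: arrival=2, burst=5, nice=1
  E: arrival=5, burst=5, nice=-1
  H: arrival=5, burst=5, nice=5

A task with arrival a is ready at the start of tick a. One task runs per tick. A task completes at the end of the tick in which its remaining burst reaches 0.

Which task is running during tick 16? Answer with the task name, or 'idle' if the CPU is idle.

t=0: vr[A=0] → run A
t=1: vr[A=512/263] → run A
t=2: vr[A=1024/263 B=1024/263] → run A
t=3: vr[A=1536/263 B=1024/263] → run B
t=4: vr[A=1536/263 B=277248/53915] → run B
t=5: vr[A=1536/263 B=344576/53915 E=1536/263 H=1536/263] → run A
t=6: vr[B=344576/53915 E=1536/263 H=1536/263] → run E
t=7: vr[B=344576/53915 E=2230784/335851 H=1536/263] → run H
t=8: vr[B=344576/53915 E=2230784/335851 H=783872/88105] → run B
t=9: vr[B=411904/53915 E=2230784/335851 H=783872/88105] → run E
t=10: vr[B=411904/53915 E=2500096/335851 H=783872/88105] → run E
t=11: vr[B=411904/53915 E=2769408/335851 H=783872/88105] → run B
t=12: vr[B=479232/53915 E=2769408/335851 H=783872/88105] → run E
t=13: vr[B=479232/53915 E=3038720/335851 H=783872/88105] → run B
t=14: vr[E=3038720/335851 H=783872/88105] → run H
t=15: vr[E=3038720/335851 H=1053184/88105] → run E
t=16: vr[H=1053184/88105] → run H
t=17: vr[H=1322496/88105] → run H
t=18: vr[H=1591808/88105] → run H
t=19: (idle)
t=20: (idle)
t=21: (idle)
t=22: (idle)
t=23: (idle)

running at tick 16 = H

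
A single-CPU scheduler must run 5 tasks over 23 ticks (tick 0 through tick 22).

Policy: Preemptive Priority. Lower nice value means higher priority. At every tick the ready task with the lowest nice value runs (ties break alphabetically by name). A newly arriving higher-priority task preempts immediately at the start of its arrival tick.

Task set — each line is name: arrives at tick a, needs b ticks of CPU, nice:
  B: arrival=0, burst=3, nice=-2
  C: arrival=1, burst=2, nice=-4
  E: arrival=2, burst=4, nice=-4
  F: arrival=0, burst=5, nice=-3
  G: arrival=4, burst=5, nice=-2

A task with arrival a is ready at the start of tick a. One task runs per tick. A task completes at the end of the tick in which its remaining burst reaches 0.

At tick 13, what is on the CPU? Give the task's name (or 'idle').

t=0: ready={B,F} → run F
t=1: ready={B,C,F} → run C
t=2: ready={B,C,E,F} → run C
t=3: ready={B,E,F} → run E
t=4: ready={B,E,F,G} → run E
t=5: ready={B,E,F,G} → run E
t=6: ready={B,E,F,G} → run E
t=7: ready={B,F,G} → run F
t=8: ready={B,F,G} → run F
t=9: ready={B,F,G} → run F
t=10: ready={B,F,G} → run F
t=11: ready={B,G} → run B
t=12: ready={B,G} → run B
t=13: ready={B,G} → run B
t=14: ready={G} → run G
t=15: ready={G} → run G
t=16: ready={G} → run G
t=17: ready={G} → run G
t=18: ready={G} → run G
t=19: (idle)
t=20: (idle)
t=21: (idle)
t=22: (idle)

running at tick 13 = B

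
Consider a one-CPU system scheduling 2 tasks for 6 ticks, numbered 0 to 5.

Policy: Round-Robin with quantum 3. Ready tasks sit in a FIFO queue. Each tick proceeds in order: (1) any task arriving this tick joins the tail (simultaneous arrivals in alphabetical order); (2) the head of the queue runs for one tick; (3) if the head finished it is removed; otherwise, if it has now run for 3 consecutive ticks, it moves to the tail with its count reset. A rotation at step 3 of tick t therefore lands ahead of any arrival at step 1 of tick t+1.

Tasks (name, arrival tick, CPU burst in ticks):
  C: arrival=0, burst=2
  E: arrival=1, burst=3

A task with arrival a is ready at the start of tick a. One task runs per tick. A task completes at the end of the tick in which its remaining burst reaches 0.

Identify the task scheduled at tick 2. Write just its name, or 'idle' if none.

t=0: queue=[C] q_used=0 → run C
t=1: queue=[C,E] q_used=1 → run C
t=2: queue=[E] q_used=0 → run E
t=3: queue=[E] q_used=1 → run E
t=4: queue=[E] q_used=2 → run E
t=5: (idle)

running at tick 2 = E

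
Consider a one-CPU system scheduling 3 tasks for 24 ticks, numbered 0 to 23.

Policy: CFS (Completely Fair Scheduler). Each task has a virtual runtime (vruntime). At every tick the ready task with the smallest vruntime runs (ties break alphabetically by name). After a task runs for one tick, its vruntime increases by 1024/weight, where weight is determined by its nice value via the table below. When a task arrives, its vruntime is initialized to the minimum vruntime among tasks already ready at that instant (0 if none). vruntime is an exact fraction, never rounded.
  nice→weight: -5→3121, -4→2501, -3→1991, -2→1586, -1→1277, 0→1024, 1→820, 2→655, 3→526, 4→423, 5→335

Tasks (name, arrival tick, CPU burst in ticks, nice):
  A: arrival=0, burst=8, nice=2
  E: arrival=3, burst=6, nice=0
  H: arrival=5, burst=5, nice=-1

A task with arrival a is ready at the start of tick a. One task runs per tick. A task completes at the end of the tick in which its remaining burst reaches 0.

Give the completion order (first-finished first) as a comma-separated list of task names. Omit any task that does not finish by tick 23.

completion order = H, E, A

t=0: vr[A=0] → run A
t=1: vr[A=1024/655] → run A
t=2: vr[A=2048/655] → run A
t=3: vr[A=3072/655 E=3072/655] → run A
t=4: vr[A=4096/655 E=3072/655] → run E
t=5: vr[A=4096/655 E=3727/655 H=3727/655] → run E
t=6: vr[A=4096/655 E=4382/655 H=3727/655] → run H
t=7: vr[A=4096/655 E=4382/655 H=5430099/836435] → run A
t=8: vr[A=1024/131 E=4382/655 H=5430099/836435] → run H
t=9: vr[A=1024/131 E=4382/655 H=6100819/836435] → run E
t=10: vr[A=1024/131 E=5037/655 H=6100819/836435] → run H
t=11: vr[A=1024/131 E=5037/655 H=6771539/836435] → run E
t=12: vr[A=1024/131 E=5692/655 H=6771539/836435] → run A
t=13: vr[A=6144/655 E=5692/655 H=6771539/836435] → run H
t=14: vr[A=6144/655 E=5692/655 H=7442259/836435] → run E
t=15: vr[A=6144/655 E=6347/655 H=7442259/836435] → run H
t=16: vr[A=6144/655 E=6347/655] → run A
t=17: vr[A=7168/655 E=6347/655] → run E
t=18: vr[A=7168/655] → run A
t=19: (idle)
t=20: (idle)
t=21: (idle)
t=22: (idle)
t=23: (idle)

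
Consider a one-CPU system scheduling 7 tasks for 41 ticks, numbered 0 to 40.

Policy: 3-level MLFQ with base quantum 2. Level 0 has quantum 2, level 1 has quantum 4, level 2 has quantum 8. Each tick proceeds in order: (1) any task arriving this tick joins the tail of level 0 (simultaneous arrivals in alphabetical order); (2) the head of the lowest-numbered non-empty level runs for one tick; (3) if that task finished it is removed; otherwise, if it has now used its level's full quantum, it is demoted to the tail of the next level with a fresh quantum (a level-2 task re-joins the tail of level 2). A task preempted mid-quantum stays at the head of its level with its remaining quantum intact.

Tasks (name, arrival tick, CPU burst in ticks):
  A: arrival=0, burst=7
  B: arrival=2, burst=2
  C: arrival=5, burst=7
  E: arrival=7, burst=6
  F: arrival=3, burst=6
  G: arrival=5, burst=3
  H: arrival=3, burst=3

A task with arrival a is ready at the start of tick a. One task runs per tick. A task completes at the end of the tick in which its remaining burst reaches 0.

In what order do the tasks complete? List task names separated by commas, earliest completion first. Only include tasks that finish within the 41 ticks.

t=0: L0/L1/L2 = A/-/- → run A
t=1: L0/L1/L2 = A/-/- → run A
t=2: L0/L1/L2 = B/A/- → run B
t=3: L0/L1/L2 = BFH/A/- → run B
t=4: L0/L1/L2 = FH/A/- → run F
t=5: L0/L1/L2 = FHCG/A/- → run F
t=6: L0/L1/L2 = HCG/AF/- → run H
t=7: L0/L1/L2 = HCGE/AF/- → run H
t=8: L0/L1/L2 = CGE/AFH/- → run C
t=9: L0/L1/L2 = CGE/AFH/- → run C
t=10: L0/L1/L2 = GE/AFHC/- → run G
t=11: L0/L1/L2 = GE/AFHC/- → run G
t=12: L0/L1/L2 = E/AFHCG/- → run E
t=13: L0/L1/L2 = E/AFHCG/- → run E
t=14: L0/L1/L2 = -/AFHCGE/- → run A
t=15: L0/L1/L2 = -/AFHCGE/- → run A
t=16: L0/L1/L2 = -/AFHCGE/- → run A
t=17: L0/L1/L2 = -/AFHCGE/- → run A
t=18: L0/L1/L2 = -/FHCGE/A → run F
t=19: L0/L1/L2 = -/FHCGE/A → run F
t=20: L0/L1/L2 = -/FHCGE/A → run F
t=21: L0/L1/L2 = -/FHCGE/A → run F
t=22: L0/L1/L2 = -/HCGE/A → run H
t=23: L0/L1/L2 = -/CGE/A → run C
t=24: L0/L1/L2 = -/CGE/A → run C
t=25: L0/L1/L2 = -/CGE/A → run C
t=26: L0/L1/L2 = -/CGE/A → run C
t=27: L0/L1/L2 = -/GE/AC → run G
t=28: L0/L1/L2 = -/E/AC → run E
t=29: L0/L1/L2 = -/E/AC → run E
t=30: L0/L1/L2 = -/E/AC → run E
t=31: L0/L1/L2 = -/E/AC → run E
t=32: L0/L1/L2 = -/-/AC → run A
t=33: L0/L1/L2 = -/-/C → run C
t=34: (idle)
t=35: (idle)
t=36: (idle)
t=37: (idle)
t=38: (idle)
t=39: (idle)
t=40: (idle)

completion order = B, F, H, G, E, A, C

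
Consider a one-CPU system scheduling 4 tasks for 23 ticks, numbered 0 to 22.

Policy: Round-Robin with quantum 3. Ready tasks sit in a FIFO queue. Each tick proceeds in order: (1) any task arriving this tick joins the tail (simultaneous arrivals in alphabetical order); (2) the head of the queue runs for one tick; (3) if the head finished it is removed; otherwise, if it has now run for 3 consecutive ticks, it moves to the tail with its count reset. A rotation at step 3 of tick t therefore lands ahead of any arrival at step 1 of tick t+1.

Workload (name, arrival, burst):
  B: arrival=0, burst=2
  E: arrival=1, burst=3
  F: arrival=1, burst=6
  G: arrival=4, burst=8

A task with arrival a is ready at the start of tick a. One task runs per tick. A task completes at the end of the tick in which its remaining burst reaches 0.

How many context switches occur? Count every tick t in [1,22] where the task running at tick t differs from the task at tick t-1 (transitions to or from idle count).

context switches = 6

t=0: queue=[B] q_used=0 → run B
t=1: queue=[B,E,F] q_used=1 → run B
t=2: queue=[E,F] q_used=0 → run E
t=3: queue=[E,F] q_used=1 → run E
t=4: queue=[E,F,G] q_used=2 → run E
t=5: queue=[F,G] q_used=0 → run F
t=6: queue=[F,G] q_used=1 → run F
t=7: queue=[F,G] q_used=2 → run F
t=8: queue=[G,F] q_used=0 → run G
t=9: queue=[G,F] q_used=1 → run G
t=10: queue=[G,F] q_used=2 → run G
t=11: queue=[F,G] q_used=0 → run F
t=12: queue=[F,G] q_used=1 → run F
t=13: queue=[F,G] q_used=2 → run F
t=14: queue=[G] q_used=0 → run G
t=15: queue=[G] q_used=1 → run G
t=16: queue=[G] q_used=2 → run G
t=17: queue=[G] q_used=0 → run G
t=18: queue=[G] q_used=1 → run G
t=19: (idle)
t=20: (idle)
t=21: (idle)
t=22: (idle)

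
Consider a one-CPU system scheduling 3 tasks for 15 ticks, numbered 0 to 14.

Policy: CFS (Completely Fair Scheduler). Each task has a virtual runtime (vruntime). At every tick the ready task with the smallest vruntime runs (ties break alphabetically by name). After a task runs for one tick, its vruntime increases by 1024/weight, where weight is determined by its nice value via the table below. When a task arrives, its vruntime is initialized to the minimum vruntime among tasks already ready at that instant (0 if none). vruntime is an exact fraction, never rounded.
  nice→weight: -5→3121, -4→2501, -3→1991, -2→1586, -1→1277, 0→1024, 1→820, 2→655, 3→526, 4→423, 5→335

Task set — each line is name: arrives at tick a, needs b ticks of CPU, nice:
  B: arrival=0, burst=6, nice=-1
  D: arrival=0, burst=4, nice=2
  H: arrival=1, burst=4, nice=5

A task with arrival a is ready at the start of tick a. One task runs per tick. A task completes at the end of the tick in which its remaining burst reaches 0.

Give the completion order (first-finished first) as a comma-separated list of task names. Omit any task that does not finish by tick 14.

t=0: vr[B=0 D=0] → run B
t=1: vr[B=1024/1277 D=0 H=0] → run D
t=2: vr[B=1024/1277 D=1024/655 H=0] → run H
t=3: vr[B=1024/1277 D=1024/655 H=1024/335] → run B
t=4: vr[B=2048/1277 D=1024/655 H=1024/335] → run D
t=5: vr[B=2048/1277 D=2048/655 H=1024/335] → run B
t=6: vr[B=3072/1277 D=2048/655 H=1024/335] → run B
t=7: vr[B=4096/1277 D=2048/655 H=1024/335] → run H
t=8: vr[B=4096/1277 D=2048/655 H=2048/335] → run D
t=9: vr[B=4096/1277 D=3072/655 H=2048/335] → run B
t=10: vr[B=5120/1277 D=3072/655 H=2048/335] → run B
t=11: vr[D=3072/655 H=2048/335] → run D
t=12: vr[H=2048/335] → run H
t=13: vr[H=3072/335] → run H
t=14: (idle)

completion order = B, D, H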